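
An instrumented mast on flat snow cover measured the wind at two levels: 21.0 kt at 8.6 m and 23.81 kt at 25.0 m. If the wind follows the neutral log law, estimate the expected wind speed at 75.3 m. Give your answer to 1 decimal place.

Log law: V ∝ ln(z/z₀). From the pair, with r = V₁/V₂ = 0.88198,
ln z₀ = (ln z₁ − r·ln z₂)/(1 − r) = (2.1518 − 0.88198×3.2189)/0.11802 = -5.8231 → z₀ = 0.002958 m
V₃ = V₁ · ln(z₃/z₀)/ln(z₁/z₀) = 21.0 × 10.1446/7.9749 = 26.7135 kt

26.7 kt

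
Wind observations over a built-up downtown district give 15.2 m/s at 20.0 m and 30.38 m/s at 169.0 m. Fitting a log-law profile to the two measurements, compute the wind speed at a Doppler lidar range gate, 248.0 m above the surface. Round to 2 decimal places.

33.11 m/s

Log law: V ∝ ln(z/z₀). From the pair, with r = V₁/V₂ = 0.50033,
ln z₀ = (ln z₁ − r·ln z₂)/(1 − r) = (2.9957 − 0.50033×5.1299)/0.49967 = 0.8588 → z₀ = 2.360 m
V₃ = V₁ · ln(z₃/z₀)/ln(z₁/z₀) = 15.2 × 4.6547/2.1370 = 33.1080 m/s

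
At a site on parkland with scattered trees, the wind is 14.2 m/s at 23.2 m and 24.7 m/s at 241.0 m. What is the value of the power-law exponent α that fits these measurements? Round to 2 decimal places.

α ≈ 0.24

Power law: V₂/V₁ = (z₂/z₁)^α ⇒ α = ln(V₂/V₁) / ln(z₂/z₁)
α = ln(24.7/14.2) / ln(241.0/23.2) = ln(1.7394) / ln(10.3879)
  = 0.55356 / 2.34064 = 0.23650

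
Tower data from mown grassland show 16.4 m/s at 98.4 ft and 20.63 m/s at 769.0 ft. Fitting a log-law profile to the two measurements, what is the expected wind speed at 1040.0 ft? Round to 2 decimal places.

21.25 m/s

Log law: V ∝ ln(z/z₀). From the pair, with r = V₁/V₂ = 0.79496,
ln z₀ = (ln z₁ − r·ln z₂)/(1 − r) = (4.5890 − 0.79496×6.6451)/0.20504 = -3.3824 → z₀ = 0.03397 ft
V₃ = V₁ · ln(z₃/z₀)/ln(z₁/z₀) = 16.4 × 10.3294/7.9714 = 21.2511 m/s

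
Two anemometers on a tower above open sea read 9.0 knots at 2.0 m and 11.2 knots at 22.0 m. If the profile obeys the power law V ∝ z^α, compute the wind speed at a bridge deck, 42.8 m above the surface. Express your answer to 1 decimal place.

First find α: α = ln(V₂/V₁)/ln(z₂/z₁) = ln(11.2/9.0)/ln(22.0/2.0) = 0.21869/2.39790 = 0.0912
Extrapolate from 22.0 m to 42.8 m: V₃ = 11.2 × (42.8/22.0)^0.0912 = 11.2 × 1.0626 = 11.9008 knots

11.9 knots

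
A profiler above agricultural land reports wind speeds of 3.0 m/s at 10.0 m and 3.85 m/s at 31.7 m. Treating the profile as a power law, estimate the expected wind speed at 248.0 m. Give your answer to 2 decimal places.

6.01 m/s

First find α: α = ln(V₂/V₁)/ln(z₂/z₁) = ln(3.85/3.0)/ln(31.7/10.0) = 0.24946/1.15373 = 0.2162
Extrapolate from 31.7 m to 248.0 m: V₃ = 3.85 × (248.0/31.7)^0.2162 = 3.85 × 1.5602 = 6.0066 m/s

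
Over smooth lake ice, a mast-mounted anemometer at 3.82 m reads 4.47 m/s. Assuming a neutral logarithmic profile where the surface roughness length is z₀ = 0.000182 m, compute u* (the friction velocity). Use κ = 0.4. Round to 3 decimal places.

Log law: V(z) = (u*/κ) · ln(z/z₀) ⇒ u* = κ · V / ln(z/z₀)
u* = 0.4 × 4.47 / ln(3.82/0.000182) = 0.4 × 4.47 / 9.9518
   = 1.7880 / 9.9518 = 0.1797 m/s

u* ≈ 0.180 m/s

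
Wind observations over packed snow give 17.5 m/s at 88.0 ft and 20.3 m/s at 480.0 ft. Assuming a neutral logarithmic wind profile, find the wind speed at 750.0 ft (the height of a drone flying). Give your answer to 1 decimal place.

Log law: V ∝ ln(z/z₀). From the pair, with r = V₁/V₂ = 0.86207,
ln z₀ = (ln z₁ − r·ln z₂)/(1 − r) = (4.4773 − 0.86207×6.1738)/0.13793 = -6.1255 → z₀ = 0.002186 ft
V₃ = V₁ · ln(z₃/z₀)/ln(z₁/z₀) = 17.5 × 12.7455/10.6028 = 21.0366 m/s

21.0 m/s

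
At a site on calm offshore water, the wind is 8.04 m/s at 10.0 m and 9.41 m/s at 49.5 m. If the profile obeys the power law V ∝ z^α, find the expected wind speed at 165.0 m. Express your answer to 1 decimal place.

10.6 m/s

First find α: α = ln(V₂/V₁)/ln(z₂/z₁) = ln(9.41/8.04)/ln(49.5/10.0) = 0.15734/1.59939 = 0.0984
Extrapolate from 49.5 m to 165.0 m: V₃ = 9.41 × (165.0/49.5)^0.0984 = 9.41 × 1.1257 = 10.5932 m/s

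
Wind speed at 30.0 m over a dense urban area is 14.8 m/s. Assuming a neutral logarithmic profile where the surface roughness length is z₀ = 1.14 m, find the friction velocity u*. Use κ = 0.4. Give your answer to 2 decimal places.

Log law: V(z) = (u*/κ) · ln(z/z₀) ⇒ u* = κ · V / ln(z/z₀)
u* = 0.4 × 14.8 / ln(30.0/1.14) = 0.4 × 14.8 / 3.2702
   = 5.9200 / 3.2702 = 1.8103 m/s

u* ≈ 1.81 m/s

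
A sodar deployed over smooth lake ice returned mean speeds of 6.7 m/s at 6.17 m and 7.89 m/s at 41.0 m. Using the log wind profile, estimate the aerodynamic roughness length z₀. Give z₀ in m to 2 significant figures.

z₀ ≈ 0.00014 m

Log law: V(z) ∝ ln(z/z₀). With r = V₁/V₂ = 6.7/7.89 = 0.84918,
r · ln(z₂/z₀) = ln(z₁/z₀) ⇒ ln z₀ = (ln z₁ − r·ln z₂)/(1 − r)
ln z₀ = (1.81970 − 0.84918×3.71357) / 0.15082 = -8.8433
z₀ = exp(-8.8433) = 0.0001443 m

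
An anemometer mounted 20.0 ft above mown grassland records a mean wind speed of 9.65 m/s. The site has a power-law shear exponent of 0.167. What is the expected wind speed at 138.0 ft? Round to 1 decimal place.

13.3 m/s

Power-law profile: V₂ = V₁ · (z₂/z₁)^α
V₂ = 9.65 × (138.0/20.0)^0.167 = 9.65 × (6.9000)^0.167
    = 9.65 × 1.3807 = 13.3234 m/s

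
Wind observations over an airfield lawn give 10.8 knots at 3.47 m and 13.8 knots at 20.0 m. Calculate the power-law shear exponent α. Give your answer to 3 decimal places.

α ≈ 0.140

Power law: V₂/V₁ = (z₂/z₁)^α ⇒ α = ln(V₂/V₁) / ln(z₂/z₁)
α = ln(13.8/10.8) / ln(20.0/3.47) = ln(1.2778) / ln(5.7637)
  = 0.24512 / 1.75158 = 0.13994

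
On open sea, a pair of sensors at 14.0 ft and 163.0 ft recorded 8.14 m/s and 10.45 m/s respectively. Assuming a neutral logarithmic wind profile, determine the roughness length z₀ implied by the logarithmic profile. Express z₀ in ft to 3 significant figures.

z₀ ≈ 0.00245 ft

Log law: V(z) ∝ ln(z/z₀). With r = V₁/V₂ = 8.14/10.45 = 0.77895,
r · ln(z₂/z₀) = ln(z₁/z₀) ⇒ ln z₀ = (ln z₁ − r·ln z₂)/(1 − r)
ln z₀ = (2.63906 − 0.77895×5.09375) / 0.22105 = -6.0108
z₀ = exp(-6.0108) = 0.002452 ft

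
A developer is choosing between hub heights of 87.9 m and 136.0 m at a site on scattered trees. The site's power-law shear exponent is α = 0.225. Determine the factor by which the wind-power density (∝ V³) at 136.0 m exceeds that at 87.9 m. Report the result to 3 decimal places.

Speed ratio: V_B/V_A = (z_B/z_A)^α = (136.0/87.9)^0.225 = (1.5472)^0.225 = 1.10319
Power-density ratio: P_B/P_A = (V_B/V_A)³ = (1.10319)³ = 1.34260

1.343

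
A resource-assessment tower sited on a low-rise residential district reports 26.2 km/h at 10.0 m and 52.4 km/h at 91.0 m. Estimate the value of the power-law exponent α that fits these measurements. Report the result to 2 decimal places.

Power law: V₂/V₁ = (z₂/z₁)^α ⇒ α = ln(V₂/V₁) / ln(z₂/z₁)
α = ln(52.4/26.2) / ln(91.0/10.0) = ln(2.0000) / ln(9.1000)
  = 0.69315 / 2.20827 = 0.31389

α ≈ 0.31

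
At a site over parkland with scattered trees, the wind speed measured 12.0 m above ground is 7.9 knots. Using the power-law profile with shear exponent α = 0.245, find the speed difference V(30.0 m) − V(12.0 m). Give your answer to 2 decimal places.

1.99 knots

Power law: V₂ = V₁ · (z₂/z₁)^α = 7.9 × (2.5000)^0.245 = 9.8883 knots
ΔV = 9.8883 − 7.9 = 1.9883 knots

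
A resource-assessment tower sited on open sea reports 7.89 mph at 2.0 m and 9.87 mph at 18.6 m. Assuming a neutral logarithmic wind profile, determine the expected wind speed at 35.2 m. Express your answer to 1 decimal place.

10.4 mph

Log law: V ∝ ln(z/z₀). From the pair, with r = V₁/V₂ = 0.79939,
ln z₀ = (ln z₁ − r·ln z₂)/(1 − r) = (0.6931 − 0.79939×2.9232)/0.20061 = -8.1931 → z₀ = 0.0002765 m
V₃ = V₁ · ln(z₃/z₀)/ln(z₁/z₀) = 7.89 × 11.7542/8.8863 = 10.4364 mph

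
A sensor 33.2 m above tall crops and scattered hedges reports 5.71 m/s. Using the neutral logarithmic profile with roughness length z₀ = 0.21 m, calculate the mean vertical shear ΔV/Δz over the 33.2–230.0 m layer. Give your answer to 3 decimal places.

Log law: V₂ = V₁ · ln(z₂/z₀)/ln(z₁/z₀) = 5.71 × 6.9987/5.0632 = 7.8928 m/s
ΔV/Δz = (7.8928 − 5.71)/(230.0 − 33.2) = 2.1828/196.8000 = 0.01109 m/s/m

0.011 m/s/m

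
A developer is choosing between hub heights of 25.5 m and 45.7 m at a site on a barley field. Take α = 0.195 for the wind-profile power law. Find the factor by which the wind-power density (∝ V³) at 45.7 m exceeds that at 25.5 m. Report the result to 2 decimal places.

1.41

Speed ratio: V_B/V_A = (z_B/z_A)^α = (45.7/25.5)^0.195 = (1.7922)^0.195 = 1.12049
Power-density ratio: P_B/P_A = (V_B/V_A)³ = (1.12049)³ = 1.40678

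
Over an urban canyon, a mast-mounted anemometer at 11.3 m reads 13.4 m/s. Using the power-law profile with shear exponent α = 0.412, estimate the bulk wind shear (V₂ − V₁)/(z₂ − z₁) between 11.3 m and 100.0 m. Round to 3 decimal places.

Power law: V₂ = V₁ · (z₂/z₁)^α = 13.4 × (8.8496)^0.412 = 32.9031 m/s
ΔV/Δz = (32.9031 − 13.4)/(100.0 − 11.3) = 19.5031/88.7000 = 0.21988 m/s/m

0.220 m/s/m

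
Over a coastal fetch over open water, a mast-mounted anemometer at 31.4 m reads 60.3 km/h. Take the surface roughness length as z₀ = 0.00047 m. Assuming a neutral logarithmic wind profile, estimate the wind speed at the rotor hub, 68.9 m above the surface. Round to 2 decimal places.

Log law: V(z) ∝ ln(z/z₀), so V₂/V₁ = ln(z₂/z₀) / ln(z₁/z₀).
ln(68.9/0.00047) = 11.8954, ln(31.4/0.00047) = 11.1096
V₂ = 60.3 × 11.8954/11.1096 = 60.3 × 1.0707 = 64.5654 km/h

64.57 km/h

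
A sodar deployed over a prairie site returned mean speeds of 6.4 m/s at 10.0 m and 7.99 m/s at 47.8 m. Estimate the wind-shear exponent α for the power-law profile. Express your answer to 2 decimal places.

α ≈ 0.14

Power law: V₂/V₁ = (z₂/z₁)^α ⇒ α = ln(V₂/V₁) / ln(z₂/z₁)
α = ln(7.99/6.4) / ln(47.8/10.0) = ln(1.2484) / ln(4.7800)
  = 0.22189 / 1.56444 = 0.14184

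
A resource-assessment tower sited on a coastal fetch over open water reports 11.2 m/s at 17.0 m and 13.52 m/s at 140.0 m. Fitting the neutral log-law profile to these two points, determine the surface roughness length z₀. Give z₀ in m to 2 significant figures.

z₀ ≈ 0.00065 m

Log law: V(z) ∝ ln(z/z₀). With r = V₁/V₂ = 11.2/13.52 = 0.82840,
r · ln(z₂/z₀) = ln(z₁/z₀) ⇒ ln z₀ = (ln z₁ − r·ln z₂)/(1 − r)
ln z₀ = (2.83321 − 0.82840×4.94164) / 0.17160 = -7.3454
z₀ = exp(-7.3454) = 0.0006455 m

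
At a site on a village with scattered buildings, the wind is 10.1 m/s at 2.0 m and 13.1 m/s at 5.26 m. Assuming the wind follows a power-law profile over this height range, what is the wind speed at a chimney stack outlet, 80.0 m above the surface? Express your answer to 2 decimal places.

First find α: α = ln(V₂/V₁)/ln(z₂/z₁) = ln(13.1/10.1)/ln(5.26/2.0) = 0.26008/0.96698 = 0.2690
Extrapolate from 5.26 m to 80.0 m: V₃ = 13.1 × (80.0/5.26)^0.2690 = 13.1 × 2.0794 = 27.2399 m/s

27.24 m/s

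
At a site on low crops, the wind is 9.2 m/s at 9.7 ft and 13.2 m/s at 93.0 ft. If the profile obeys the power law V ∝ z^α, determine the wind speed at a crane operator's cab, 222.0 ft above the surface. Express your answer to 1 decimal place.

15.2 m/s

First find α: α = ln(V₂/V₁)/ln(z₂/z₁) = ln(13.2/9.2)/ln(93.0/9.7) = 0.36101/2.26047 = 0.1597
Extrapolate from 93.0 ft to 222.0 ft: V₃ = 13.2 × (222.0/93.0)^0.1597 = 13.2 × 1.1491 = 15.1678 m/s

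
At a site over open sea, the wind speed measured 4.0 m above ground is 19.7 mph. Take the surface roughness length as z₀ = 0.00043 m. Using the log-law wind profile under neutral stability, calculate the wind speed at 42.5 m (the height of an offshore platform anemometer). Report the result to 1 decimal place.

24.8 mph

Log law: V(z) ∝ ln(z/z₀), so V₂/V₁ = ln(z₂/z₀) / ln(z₁/z₀).
ln(42.5/0.00043) = 11.5012, ln(4.0/0.00043) = 9.1380
V₂ = 19.7 × 11.5012/9.1380 = 19.7 × 1.2586 = 24.7947 mph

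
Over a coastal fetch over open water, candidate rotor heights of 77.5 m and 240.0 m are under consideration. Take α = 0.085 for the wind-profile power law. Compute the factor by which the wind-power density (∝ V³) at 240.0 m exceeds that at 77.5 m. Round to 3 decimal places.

Speed ratio: V_B/V_A = (z_B/z_A)^α = (240.0/77.5)^0.085 = (3.0968)^0.085 = 1.10085
Power-density ratio: P_B/P_A = (V_B/V_A)³ = (1.10085)³ = 1.33408

1.334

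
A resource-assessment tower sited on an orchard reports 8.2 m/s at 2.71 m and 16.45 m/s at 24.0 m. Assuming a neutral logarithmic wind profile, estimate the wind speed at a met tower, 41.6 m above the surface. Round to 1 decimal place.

18.5 m/s

Log law: V ∝ ln(z/z₀). From the pair, with r = V₁/V₂ = 0.49848,
ln z₀ = (ln z₁ − r·ln z₂)/(1 − r) = (0.9969 − 0.49848×3.1781)/0.50152 = -1.1709 → z₀ = 0.3101 m
V₃ = V₁ · ln(z₃/z₀)/ln(z₁/z₀) = 8.2 × 4.8990/2.1679 = 18.5305 m/s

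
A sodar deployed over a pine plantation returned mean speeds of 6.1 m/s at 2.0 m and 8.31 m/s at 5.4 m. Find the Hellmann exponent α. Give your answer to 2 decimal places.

Power law: V₂/V₁ = (z₂/z₁)^α ⇒ α = ln(V₂/V₁) / ln(z₂/z₁)
α = ln(8.31/6.1) / ln(5.4/2.0) = ln(1.3623) / ln(2.7000)
  = 0.30917 / 0.99325 = 0.31127

α ≈ 0.31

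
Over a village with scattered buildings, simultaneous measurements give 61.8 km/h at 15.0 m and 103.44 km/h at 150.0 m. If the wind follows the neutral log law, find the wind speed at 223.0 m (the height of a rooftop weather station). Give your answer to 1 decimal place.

110.6 km/h

Log law: V ∝ ln(z/z₀). From the pair, with r = V₁/V₂ = 0.59745,
ln z₀ = (ln z₁ − r·ln z₂)/(1 − r) = (2.7081 − 0.59745×5.0106)/0.40255 = -0.7093 → z₀ = 0.4920 m
V₃ = V₁ · ln(z₃/z₀)/ln(z₁/z₀) = 61.8 × 6.1165/3.4174 = 110.6110 km/h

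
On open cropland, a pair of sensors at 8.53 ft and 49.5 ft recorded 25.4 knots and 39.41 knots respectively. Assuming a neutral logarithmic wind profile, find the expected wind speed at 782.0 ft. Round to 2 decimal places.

61.40 knots

Log law: V ∝ ln(z/z₀). From the pair, with r = V₁/V₂ = 0.64451,
ln z₀ = (ln z₁ − r·ln z₂)/(1 − r) = (2.1436 − 0.64451×3.9020)/0.35549 = -1.0443 → z₀ = 0.3519 ft
V₃ = V₁ · ln(z₃/z₀)/ln(z₁/z₀) = 25.4 × 7.7062/3.1879 = 61.3995 knots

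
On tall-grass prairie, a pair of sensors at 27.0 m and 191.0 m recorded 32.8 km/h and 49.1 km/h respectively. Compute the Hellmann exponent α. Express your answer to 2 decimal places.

α ≈ 0.21

Power law: V₂/V₁ = (z₂/z₁)^α ⇒ α = ln(V₂/V₁) / ln(z₂/z₁)
α = ln(49.1/32.8) / ln(191.0/27.0) = ln(1.4970) / ln(7.0741)
  = 0.40343 / 1.95644 = 0.20621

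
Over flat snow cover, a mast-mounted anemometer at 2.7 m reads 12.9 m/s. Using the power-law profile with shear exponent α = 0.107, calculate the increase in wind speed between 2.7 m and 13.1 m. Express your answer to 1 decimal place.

2.4 m/s

Power law: V₂ = V₁ · (z₂/z₁)^α = 12.9 × (4.8519)^0.107 = 15.2750 m/s
ΔV = 15.2750 − 12.9 = 2.3750 m/s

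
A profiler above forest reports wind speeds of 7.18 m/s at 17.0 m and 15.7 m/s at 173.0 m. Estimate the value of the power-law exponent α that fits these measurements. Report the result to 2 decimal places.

Power law: V₂/V₁ = (z₂/z₁)^α ⇒ α = ln(V₂/V₁) / ln(z₂/z₁)
α = ln(15.7/7.18) / ln(173.0/17.0) = ln(2.1866) / ln(10.1765)
  = 0.78236 / 2.32008 = 0.33721

α ≈ 0.34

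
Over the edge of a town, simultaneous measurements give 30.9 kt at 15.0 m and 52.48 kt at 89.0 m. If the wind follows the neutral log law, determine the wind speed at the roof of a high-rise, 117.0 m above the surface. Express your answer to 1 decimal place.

55.8 kt

Log law: V ∝ ln(z/z₀). From the pair, with r = V₁/V₂ = 0.58880,
ln z₀ = (ln z₁ − r·ln z₂)/(1 − r) = (2.7081 − 0.58880×4.4886)/0.41120 = 0.1585 → z₀ = 1.172 m
V₃ = V₁ · ln(z₃/z₀)/ln(z₁/z₀) = 30.9 × 4.6037/2.5496 = 55.7952 kt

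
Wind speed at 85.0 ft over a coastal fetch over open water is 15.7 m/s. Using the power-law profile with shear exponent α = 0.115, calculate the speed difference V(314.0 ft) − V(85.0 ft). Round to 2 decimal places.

Power law: V₂ = V₁ · (z₂/z₁)^α = 15.7 × (3.6941)^0.115 = 18.2458 m/s
ΔV = 18.2458 − 15.7 = 2.5458 m/s

2.55 m/s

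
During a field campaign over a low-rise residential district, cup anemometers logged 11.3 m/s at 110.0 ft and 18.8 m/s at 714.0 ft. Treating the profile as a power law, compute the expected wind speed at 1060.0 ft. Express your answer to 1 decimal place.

First find α: α = ln(V₂/V₁)/ln(z₂/z₁) = ln(18.8/11.3)/ln(714.0/110.0) = 0.50905/1.87040 = 0.2722
Extrapolate from 714.0 ft to 1060.0 ft: V₃ = 18.8 × (1060.0/714.0)^0.2722 = 18.8 × 1.1135 = 20.9345 m/s

20.9 m/s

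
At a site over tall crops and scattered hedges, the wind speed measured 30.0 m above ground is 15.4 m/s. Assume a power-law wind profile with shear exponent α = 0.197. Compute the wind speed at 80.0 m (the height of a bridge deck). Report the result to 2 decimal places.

Power-law profile: V₂ = V₁ · (z₂/z₁)^α
V₂ = 15.4 × (80.0/30.0)^0.197 = 15.4 × (2.6667)^0.197
    = 15.4 × 1.2132 = 18.6826 m/s

18.68 m/s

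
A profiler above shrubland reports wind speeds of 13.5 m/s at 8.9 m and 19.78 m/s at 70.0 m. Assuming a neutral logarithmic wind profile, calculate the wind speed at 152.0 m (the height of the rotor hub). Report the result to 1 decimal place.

22.1 m/s

Log law: V ∝ ln(z/z₀). From the pair, with r = V₁/V₂ = 0.68251,
ln z₀ = (ln z₁ − r·ln z₂)/(1 − r) = (2.1861 − 0.68251×4.2485)/0.31749 = -2.2475 → z₀ = 0.1057 m
V₃ = V₁ · ln(z₃/z₀)/ln(z₁/z₀) = 13.5 × 7.2714/4.4336 = 22.1410 m/s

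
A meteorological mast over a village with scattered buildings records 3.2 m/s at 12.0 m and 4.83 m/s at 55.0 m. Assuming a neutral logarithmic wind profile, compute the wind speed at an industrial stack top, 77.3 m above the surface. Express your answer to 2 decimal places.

5.19 m/s

Log law: V ∝ ln(z/z₀). From the pair, with r = V₁/V₂ = 0.66253,
ln z₀ = (ln z₁ − r·ln z₂)/(1 − r) = (2.4849 − 0.66253×4.0073)/0.33747 = -0.5039 → z₀ = 0.6042 m
V₃ = V₁ · ln(z₃/z₀)/ln(z₁/z₀) = 3.2 × 4.8516/2.9888 = 5.1944 m/s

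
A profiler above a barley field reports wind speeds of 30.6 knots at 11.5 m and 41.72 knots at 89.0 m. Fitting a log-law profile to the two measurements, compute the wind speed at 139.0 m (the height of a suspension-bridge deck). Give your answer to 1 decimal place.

44.1 knots

Log law: V ∝ ln(z/z₀). From the pair, with r = V₁/V₂ = 0.73346,
ln z₀ = (ln z₁ − r·ln z₂)/(1 − r) = (2.4423 − 0.73346×4.4886)/0.26654 = -3.1886 → z₀ = 0.04123 m
V₃ = V₁ · ln(z₃/z₀)/ln(z₁/z₀) = 30.6 × 8.1231/5.6310 = 44.1428 knots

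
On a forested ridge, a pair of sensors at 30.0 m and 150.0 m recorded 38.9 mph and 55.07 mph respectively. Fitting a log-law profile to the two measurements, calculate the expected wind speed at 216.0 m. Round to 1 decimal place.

Log law: V ∝ ln(z/z₀). From the pair, with r = V₁/V₂ = 0.70637,
ln z₀ = (ln z₁ − r·ln z₂)/(1 − r) = (3.4012 − 0.70637×5.0106)/0.29363 = -0.4706 → z₀ = 0.6246 m
V₃ = V₁ · ln(z₃/z₀)/ln(z₁/z₀) = 38.9 × 5.8459/3.8718 = 58.7336 mph

58.7 mph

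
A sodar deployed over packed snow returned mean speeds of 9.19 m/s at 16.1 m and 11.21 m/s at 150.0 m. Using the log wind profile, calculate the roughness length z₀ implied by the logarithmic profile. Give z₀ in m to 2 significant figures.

z₀ ≈ 0.00063 m

Log law: V(z) ∝ ln(z/z₀). With r = V₁/V₂ = 9.19/11.21 = 0.81980,
r · ln(z₂/z₀) = ln(z₁/z₀) ⇒ ln z₀ = (ln z₁ − r·ln z₂)/(1 − r)
ln z₀ = (2.77882 − 0.81980×5.01064) / 0.18020 = -7.3748
z₀ = exp(-7.3748) = 0.0006268 m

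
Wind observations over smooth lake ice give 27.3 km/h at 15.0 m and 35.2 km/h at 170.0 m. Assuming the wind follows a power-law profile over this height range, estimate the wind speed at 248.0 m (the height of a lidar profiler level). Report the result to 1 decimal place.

36.6 km/h

First find α: α = ln(V₂/V₁)/ln(z₂/z₁) = ln(35.2/27.3)/ln(170.0/15.0) = 0.25416/2.42775 = 0.1047
Extrapolate from 170.0 m to 248.0 m: V₃ = 35.2 × (248.0/170.0)^0.1047 = 35.2 × 1.0403 = 36.6195 km/h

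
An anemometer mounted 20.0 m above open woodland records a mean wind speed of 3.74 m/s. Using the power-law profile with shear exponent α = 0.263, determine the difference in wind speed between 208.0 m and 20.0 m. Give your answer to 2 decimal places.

3.18 m/s

Power law: V₂ = V₁ · (z₂/z₁)^α = 3.74 × (10.4000)^0.263 = 6.9239 m/s
ΔV = 6.9239 − 3.74 = 3.1839 m/s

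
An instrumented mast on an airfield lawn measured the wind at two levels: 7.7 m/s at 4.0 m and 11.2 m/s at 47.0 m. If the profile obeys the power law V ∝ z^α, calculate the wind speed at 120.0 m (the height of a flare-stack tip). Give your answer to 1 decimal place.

First find α: α = ln(V₂/V₁)/ln(z₂/z₁) = ln(11.2/7.7)/ln(47.0/4.0) = 0.37469/2.46385 = 0.1521
Extrapolate from 47.0 m to 120.0 m: V₃ = 11.2 × (120.0/47.0)^0.1521 = 11.2 × 1.1532 = 12.9159 m/s

12.9 m/s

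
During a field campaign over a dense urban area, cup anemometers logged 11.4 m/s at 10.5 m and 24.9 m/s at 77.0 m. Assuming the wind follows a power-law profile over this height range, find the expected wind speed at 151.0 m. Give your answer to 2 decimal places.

First find α: α = ln(V₂/V₁)/ln(z₂/z₁) = ln(24.9/11.4)/ln(77.0/10.5) = 0.78125/1.99243 = 0.3921
Extrapolate from 77.0 m to 151.0 m: V₃ = 24.9 × (151.0/77.0)^0.3921 = 24.9 × 1.3022 = 32.4255 m/s

32.43 m/s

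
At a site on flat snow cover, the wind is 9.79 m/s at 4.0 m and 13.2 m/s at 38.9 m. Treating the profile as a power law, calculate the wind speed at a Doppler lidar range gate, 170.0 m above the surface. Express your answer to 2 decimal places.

First find α: α = ln(V₂/V₁)/ln(z₂/z₁) = ln(13.2/9.79)/ln(38.9/4.0) = 0.29886/2.27470 = 0.1314
Extrapolate from 38.9 m to 170.0 m: V₃ = 13.2 × (170.0/38.9)^0.1314 = 13.2 × 1.2138 = 16.0223 m/s

16.02 m/s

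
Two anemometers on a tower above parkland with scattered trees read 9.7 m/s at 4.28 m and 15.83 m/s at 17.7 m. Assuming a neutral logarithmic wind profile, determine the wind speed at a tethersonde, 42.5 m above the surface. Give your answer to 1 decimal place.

19.6 m/s

Log law: V ∝ ln(z/z₀). From the pair, with r = V₁/V₂ = 0.61276,
ln z₀ = (ln z₁ − r·ln z₂)/(1 − r) = (1.4540 − 0.61276×2.8736)/0.38724 = -0.7924 → z₀ = 0.4528 m
V₃ = V₁ · ln(z₃/z₀)/ln(z₁/z₀) = 9.7 × 4.5419/2.2464 = 19.6124 m/s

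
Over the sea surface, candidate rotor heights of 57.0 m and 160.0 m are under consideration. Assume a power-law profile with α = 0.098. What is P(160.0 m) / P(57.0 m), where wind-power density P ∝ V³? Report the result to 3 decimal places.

1.355

Speed ratio: V_B/V_A = (z_B/z_A)^α = (160.0/57.0)^0.098 = (2.8070)^0.098 = 1.10644
Power-density ratio: P_B/P_A = (V_B/V_A)³ = (1.10644)³ = 1.35452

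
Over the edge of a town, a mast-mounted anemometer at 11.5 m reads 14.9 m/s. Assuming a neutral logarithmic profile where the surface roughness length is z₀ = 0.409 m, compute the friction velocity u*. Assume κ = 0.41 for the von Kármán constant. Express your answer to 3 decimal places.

Log law: V(z) = (u*/κ) · ln(z/z₀) ⇒ u* = κ · V / ln(z/z₀)
u* = 0.41 × 14.9 / ln(11.5/0.409) = 0.41 × 14.9 / 3.3364
   = 6.1090 / 3.3364 = 1.8310 m/s

u* ≈ 1.831 m/s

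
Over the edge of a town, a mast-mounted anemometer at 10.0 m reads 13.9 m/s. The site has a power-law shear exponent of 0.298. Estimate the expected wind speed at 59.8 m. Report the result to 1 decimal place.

23.7 m/s

Power-law profile: V₂ = V₁ · (z₂/z₁)^α
V₂ = 13.9 × (59.8/10.0)^0.298 = 13.9 × (5.9800)^0.298
    = 13.9 × 1.7040 = 23.6849 m/s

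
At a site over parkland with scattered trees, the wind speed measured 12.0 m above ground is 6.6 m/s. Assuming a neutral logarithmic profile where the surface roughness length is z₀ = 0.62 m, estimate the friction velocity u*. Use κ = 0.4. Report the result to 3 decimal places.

u* ≈ 0.891 m/s

Log law: V(z) = (u*/κ) · ln(z/z₀) ⇒ u* = κ · V / ln(z/z₀)
u* = 0.4 × 6.6 / ln(12.0/0.62) = 0.4 × 6.6 / 2.9629
   = 2.6400 / 2.9629 = 0.8910 m/s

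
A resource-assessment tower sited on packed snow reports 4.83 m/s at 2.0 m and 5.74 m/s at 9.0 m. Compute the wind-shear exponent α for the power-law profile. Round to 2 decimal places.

α ≈ 0.11

Power law: V₂/V₁ = (z₂/z₁)^α ⇒ α = ln(V₂/V₁) / ln(z₂/z₁)
α = ln(5.74/4.83) / ln(9.0/2.0) = ln(1.1884) / ln(4.5000)
  = 0.17261 / 1.50408 = 0.11476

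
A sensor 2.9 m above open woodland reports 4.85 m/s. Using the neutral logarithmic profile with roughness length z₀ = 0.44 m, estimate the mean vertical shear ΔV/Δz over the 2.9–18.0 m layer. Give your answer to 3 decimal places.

Log law: V₂ = V₁ · ln(z₂/z₀)/ln(z₁/z₀) = 4.85 × 3.7114/1.8857 = 9.5456 m/s
ΔV/Δz = (9.5456 − 4.85)/(18.0 − 2.9) = 4.6956/15.1000 = 0.31097 m/s/m

0.311 m/s/m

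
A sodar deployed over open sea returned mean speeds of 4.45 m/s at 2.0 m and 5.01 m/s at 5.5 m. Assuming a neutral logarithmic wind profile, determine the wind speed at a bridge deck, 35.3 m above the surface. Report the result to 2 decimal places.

Log law: V ∝ ln(z/z₀). From the pair, with r = V₁/V₂ = 0.88822,
ln z₀ = (ln z₁ − r·ln z₂)/(1 − r) = (0.6931 − 0.88822×1.7047)/0.11178 = -7.3455 → z₀ = 0.0006455 m
V₃ = V₁ · ln(z₃/z₀)/ln(z₁/z₀) = 4.45 × 10.9094/8.0386 = 6.0392 m/s

6.04 m/s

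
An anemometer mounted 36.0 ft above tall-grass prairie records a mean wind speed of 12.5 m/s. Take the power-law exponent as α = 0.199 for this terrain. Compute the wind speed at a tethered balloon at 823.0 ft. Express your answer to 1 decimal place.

Power-law profile: V₂ = V₁ · (z₂/z₁)^α
V₂ = 12.5 × (823.0/36.0)^0.199 = 12.5 × (22.8611)^0.199
    = 12.5 × 1.8641 = 23.3008 m/s

23.3 m/s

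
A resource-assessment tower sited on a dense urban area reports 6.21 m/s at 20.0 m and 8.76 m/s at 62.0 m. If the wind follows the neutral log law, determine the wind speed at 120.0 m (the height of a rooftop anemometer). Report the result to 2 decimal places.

10.25 m/s

Log law: V ∝ ln(z/z₀). From the pair, with r = V₁/V₂ = 0.70890,
ln z₀ = (ln z₁ − r·ln z₂)/(1 − r) = (2.9957 − 0.70890×4.1271)/0.29110 = 0.2404 → z₀ = 1.272 m
V₃ = V₁ · ln(z₃/z₀)/ln(z₁/z₀) = 6.21 × 4.5471/2.7553 = 10.2483 m/s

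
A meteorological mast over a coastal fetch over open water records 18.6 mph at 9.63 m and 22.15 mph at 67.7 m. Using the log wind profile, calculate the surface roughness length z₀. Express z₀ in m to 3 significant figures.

Log law: V(z) ∝ ln(z/z₀). With r = V₁/V₂ = 18.6/22.15 = 0.83973,
r · ln(z₂/z₀) = ln(z₁/z₀) ⇒ ln z₀ = (ln z₁ − r·ln z₂)/(1 − r)
ln z₀ = (2.26488 − 0.83973×4.21509) / 0.16027 = -7.9531
z₀ = exp(-7.9531) = 0.0003516 m

z₀ ≈ 0.000352 m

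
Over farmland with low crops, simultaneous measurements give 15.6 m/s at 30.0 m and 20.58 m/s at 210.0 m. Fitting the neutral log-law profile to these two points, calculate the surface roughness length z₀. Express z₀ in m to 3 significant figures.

Log law: V(z) ∝ ln(z/z₀). With r = V₁/V₂ = 15.6/20.58 = 0.75802,
r · ln(z₂/z₀) = ln(z₁/z₀) ⇒ ln z₀ = (ln z₁ − r·ln z₂)/(1 − r)
ln z₀ = (3.40120 − 0.75802×5.34711) / 0.24198 = -2.6944
z₀ = exp(-2.6944) = 0.06758 m

z₀ ≈ 0.0676 m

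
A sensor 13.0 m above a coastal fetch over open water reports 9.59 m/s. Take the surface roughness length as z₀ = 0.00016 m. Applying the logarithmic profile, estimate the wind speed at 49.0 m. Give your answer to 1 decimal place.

10.7 m/s

Log law: V(z) ∝ ln(z/z₀), so V₂/V₁ = ln(z₂/z₀) / ln(z₁/z₀).
ln(49.0/0.00016) = 12.6322, ln(13.0/0.00016) = 11.3053
V₂ = 9.59 × 12.6322/11.3053 = 9.59 × 1.1174 = 10.7156 m/s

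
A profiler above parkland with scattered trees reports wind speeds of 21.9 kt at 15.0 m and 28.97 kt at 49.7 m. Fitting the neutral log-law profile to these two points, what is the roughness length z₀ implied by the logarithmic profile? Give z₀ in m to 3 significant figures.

Log law: V(z) ∝ ln(z/z₀). With r = V₁/V₂ = 21.9/28.97 = 0.75595,
r · ln(z₂/z₀) = ln(z₁/z₀) ⇒ ln z₀ = (ln z₁ − r·ln z₂)/(1 − r)
ln z₀ = (2.70805 − 0.75595×3.90600) / 0.24405 = -1.0027
z₀ = exp(-1.0027) = 0.3669 m

z₀ ≈ 0.367 m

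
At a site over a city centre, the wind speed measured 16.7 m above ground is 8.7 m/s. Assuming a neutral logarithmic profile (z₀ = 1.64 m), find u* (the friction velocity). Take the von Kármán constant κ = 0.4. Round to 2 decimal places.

u* ≈ 1.50 m/s

Log law: V(z) = (u*/κ) · ln(z/z₀) ⇒ u* = κ · V / ln(z/z₀)
u* = 0.4 × 8.7 / ln(16.7/1.64) = 0.4 × 8.7 / 2.3207
   = 3.4800 / 2.3207 = 1.4995 m/s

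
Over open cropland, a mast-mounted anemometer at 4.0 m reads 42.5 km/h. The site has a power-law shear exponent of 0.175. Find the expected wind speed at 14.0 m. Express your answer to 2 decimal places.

Power-law profile: V₂ = V₁ · (z₂/z₁)^α
V₂ = 42.5 × (14.0/4.0)^0.175 = 42.5 × (3.5000)^0.175
    = 42.5 × 1.2451 = 52.9177 km/h

52.92 km/h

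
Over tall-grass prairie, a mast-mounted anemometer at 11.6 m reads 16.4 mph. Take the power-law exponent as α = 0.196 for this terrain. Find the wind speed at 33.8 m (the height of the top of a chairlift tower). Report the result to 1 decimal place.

20.2 mph

Power-law profile: V₂ = V₁ · (z₂/z₁)^α
V₂ = 16.4 × (33.8/11.6)^0.196 = 16.4 × (2.9138)^0.196
    = 16.4 × 1.2332 = 20.2245 mph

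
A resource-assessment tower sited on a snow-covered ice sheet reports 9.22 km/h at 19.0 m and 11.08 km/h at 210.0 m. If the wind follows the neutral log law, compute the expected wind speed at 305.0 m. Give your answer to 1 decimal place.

Log law: V ∝ ln(z/z₀). From the pair, with r = V₁/V₂ = 0.83213,
ln z₀ = (ln z₁ − r·ln z₂)/(1 − r) = (2.9444 − 0.83213×5.3471)/0.16787 = -8.9656 → z₀ = 0.0001277 m
V₃ = V₁ · ln(z₃/z₀)/ln(z₁/z₀) = 9.22 × 14.6859/11.9100 = 11.3689 km/h

11.4 km/h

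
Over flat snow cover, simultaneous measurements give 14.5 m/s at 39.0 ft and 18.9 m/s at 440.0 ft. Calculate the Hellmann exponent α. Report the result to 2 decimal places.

α ≈ 0.11

Power law: V₂/V₁ = (z₂/z₁)^α ⇒ α = ln(V₂/V₁) / ln(z₂/z₁)
α = ln(18.9/14.5) / ln(440.0/39.0) = ln(1.3034) / ln(11.2821)
  = 0.26501 / 2.42321 = 0.10936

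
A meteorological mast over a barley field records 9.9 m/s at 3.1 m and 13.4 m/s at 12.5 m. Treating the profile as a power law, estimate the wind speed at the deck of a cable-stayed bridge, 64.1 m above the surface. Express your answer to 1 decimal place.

19.1 m/s

First find α: α = ln(V₂/V₁)/ln(z₂/z₁) = ln(13.4/9.9)/ln(12.5/3.1) = 0.30272/1.39433 = 0.2171
Extrapolate from 12.5 m to 64.1 m: V₃ = 13.4 × (64.1/12.5)^0.2171 = 13.4 × 1.4261 = 19.1091 m/s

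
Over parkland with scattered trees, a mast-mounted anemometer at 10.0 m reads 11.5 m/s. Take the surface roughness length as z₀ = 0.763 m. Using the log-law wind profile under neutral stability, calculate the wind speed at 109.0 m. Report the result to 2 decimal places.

Log law: V(z) ∝ ln(z/z₀), so V₂/V₁ = ln(z₂/z₀) / ln(z₁/z₀).
ln(109.0/0.763) = 4.9618, ln(10.0/0.763) = 2.5731
V₂ = 11.5 × 4.9618/2.5731 = 11.5 × 1.9284 = 22.1762 m/s

22.18 m/s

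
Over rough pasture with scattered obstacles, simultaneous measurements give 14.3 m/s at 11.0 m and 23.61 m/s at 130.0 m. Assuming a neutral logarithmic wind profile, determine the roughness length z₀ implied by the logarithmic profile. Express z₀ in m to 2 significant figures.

Log law: V(z) ∝ ln(z/z₀). With r = V₁/V₂ = 14.3/23.61 = 0.60568,
r · ln(z₂/z₀) = ln(z₁/z₀) ⇒ ln z₀ = (ln z₁ − r·ln z₂)/(1 − r)
ln z₀ = (2.39790 − 0.60568×4.86753) / 0.39432 = -1.3954
z₀ = exp(-1.3954) = 0.2477 m

z₀ ≈ 0.25 m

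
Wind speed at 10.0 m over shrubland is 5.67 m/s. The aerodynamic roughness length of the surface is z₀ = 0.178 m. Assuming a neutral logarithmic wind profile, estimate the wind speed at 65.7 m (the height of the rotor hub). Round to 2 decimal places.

8.32 m/s

Log law: V(z) ∝ ln(z/z₀), so V₂/V₁ = ln(z₂/z₀) / ln(z₁/z₀).
ln(65.7/0.178) = 5.9111, ln(10.0/0.178) = 4.0286
V₂ = 5.67 × 5.9111/4.0286 = 5.67 × 1.4673 = 8.3195 m/s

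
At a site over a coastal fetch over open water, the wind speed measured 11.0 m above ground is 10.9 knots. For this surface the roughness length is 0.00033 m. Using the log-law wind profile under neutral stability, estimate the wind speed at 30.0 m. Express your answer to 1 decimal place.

Log law: V(z) ∝ ln(z/z₀), so V₂/V₁ = ln(z₂/z₀) / ln(z₁/z₀).
ln(30.0/0.00033) = 11.4176, ln(11.0/0.00033) = 10.4143
V₂ = 10.9 × 11.4176/10.4143 = 10.9 × 1.0963 = 11.9501 knots

12.0 knots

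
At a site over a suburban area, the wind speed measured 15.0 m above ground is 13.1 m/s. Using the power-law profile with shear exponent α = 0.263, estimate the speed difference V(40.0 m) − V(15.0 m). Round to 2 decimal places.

Power law: V₂ = V₁ · (z₂/z₁)^α = 13.1 × (2.6667)^0.263 = 16.9551 m/s
ΔV = 16.9551 − 13.1 = 3.8551 m/s

3.86 m/s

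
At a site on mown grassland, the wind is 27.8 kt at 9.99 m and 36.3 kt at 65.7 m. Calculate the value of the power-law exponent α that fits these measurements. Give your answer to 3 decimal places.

α ≈ 0.142

Power law: V₂/V₁ = (z₂/z₁)^α ⇒ α = ln(V₂/V₁) / ln(z₂/z₁)
α = ln(36.3/27.8) / ln(65.7/9.99) = ln(1.3058) / ln(6.5766)
  = 0.26678 / 1.88351 = 0.14164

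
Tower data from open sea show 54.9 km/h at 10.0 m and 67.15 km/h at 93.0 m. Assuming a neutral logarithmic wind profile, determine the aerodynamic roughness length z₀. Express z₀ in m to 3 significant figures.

Log law: V(z) ∝ ln(z/z₀). With r = V₁/V₂ = 54.9/67.15 = 0.81757,
r · ln(z₂/z₀) = ln(z₁/z₀) ⇒ ln z₀ = (ln z₁ − r·ln z₂)/(1 − r)
ln z₀ = (2.30259 − 0.81757×4.53260) / 0.18243 = -7.6915
z₀ = exp(-7.6915) = 0.0004567 m

z₀ ≈ 0.000457 m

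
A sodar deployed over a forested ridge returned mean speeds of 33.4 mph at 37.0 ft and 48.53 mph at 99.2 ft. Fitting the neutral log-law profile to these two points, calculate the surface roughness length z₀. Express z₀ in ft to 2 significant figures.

z₀ ≈ 4.2 ft

Log law: V(z) ∝ ln(z/z₀). With r = V₁/V₂ = 33.4/48.53 = 0.68823,
r · ln(z₂/z₀) = ln(z₁/z₀) ⇒ ln z₀ = (ln z₁ − r·ln z₂)/(1 − r)
ln z₀ = (3.61092 − 0.68823×4.59714) / 0.31177 = 1.4338
z₀ = exp(1.4338) = 4.195 ft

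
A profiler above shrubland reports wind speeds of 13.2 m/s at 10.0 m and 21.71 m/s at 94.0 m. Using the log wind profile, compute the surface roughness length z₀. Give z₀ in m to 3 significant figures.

z₀ ≈ 0.309 m

Log law: V(z) ∝ ln(z/z₀). With r = V₁/V₂ = 13.2/21.71 = 0.60801,
r · ln(z₂/z₀) = ln(z₁/z₀) ⇒ ln z₀ = (ln z₁ − r·ln z₂)/(1 − r)
ln z₀ = (2.30259 − 0.60801×4.54329) / 0.39199 = -1.1730
z₀ = exp(-1.1730) = 0.3094 m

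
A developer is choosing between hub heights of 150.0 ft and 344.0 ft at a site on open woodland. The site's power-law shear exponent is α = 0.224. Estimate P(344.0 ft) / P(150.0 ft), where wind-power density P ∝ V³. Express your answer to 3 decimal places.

1.747

Speed ratio: V_B/V_A = (z_B/z_A)^α = (344.0/150.0)^0.224 = (2.2933)^0.224 = 1.20433
Power-density ratio: P_B/P_A = (V_B/V_A)³ = (1.20433)³ = 1.74676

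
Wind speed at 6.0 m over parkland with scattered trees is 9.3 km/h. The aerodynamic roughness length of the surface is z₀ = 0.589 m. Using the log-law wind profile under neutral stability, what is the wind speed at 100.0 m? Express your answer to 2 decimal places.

20.57 km/h

Log law: V(z) ∝ ln(z/z₀), so V₂/V₁ = ln(z₂/z₀) / ln(z₁/z₀).
ln(100.0/0.589) = 5.1345, ln(6.0/0.589) = 2.3211
V₂ = 9.3 × 5.1345/2.3211 = 9.3 × 2.2121 = 20.5726 km/h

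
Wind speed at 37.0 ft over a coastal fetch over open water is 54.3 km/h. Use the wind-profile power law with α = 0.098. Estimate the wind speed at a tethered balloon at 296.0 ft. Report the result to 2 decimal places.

66.57 km/h

Power-law profile: V₂ = V₁ · (z₂/z₁)^α
V₂ = 54.3 × (296.0/37.0)^0.098 = 54.3 × (8.0000)^0.098
    = 54.3 × 1.2260 = 66.5737 km/h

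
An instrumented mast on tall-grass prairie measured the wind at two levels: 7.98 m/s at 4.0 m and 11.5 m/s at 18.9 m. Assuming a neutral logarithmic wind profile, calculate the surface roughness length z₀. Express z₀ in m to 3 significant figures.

Log law: V(z) ∝ ln(z/z₀). With r = V₁/V₂ = 7.98/11.5 = 0.69391,
r · ln(z₂/z₀) = ln(z₁/z₀) ⇒ ln z₀ = (ln z₁ − r·ln z₂)/(1 − r)
ln z₀ = (1.38629 − 0.69391×2.93916) / 0.30609 = -2.1341
z₀ = exp(-2.1341) = 0.1183 m

z₀ ≈ 0.118 m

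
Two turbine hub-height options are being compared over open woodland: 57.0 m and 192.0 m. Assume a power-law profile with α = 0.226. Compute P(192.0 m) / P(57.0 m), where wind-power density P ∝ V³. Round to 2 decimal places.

2.28

Speed ratio: V_B/V_A = (z_B/z_A)^α = (192.0/57.0)^0.226 = (3.3684)^0.226 = 1.31583
Power-density ratio: P_B/P_A = (V_B/V_A)³ = (1.31583)³ = 2.27822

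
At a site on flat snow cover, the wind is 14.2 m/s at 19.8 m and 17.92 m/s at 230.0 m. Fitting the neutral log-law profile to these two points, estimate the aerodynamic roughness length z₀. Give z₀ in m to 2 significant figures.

Log law: V(z) ∝ ln(z/z₀). With r = V₁/V₂ = 14.2/17.92 = 0.79241,
r · ln(z₂/z₀) = ln(z₁/z₀) ⇒ ln z₀ = (ln z₁ − r·ln z₂)/(1 − r)
ln z₀ = (2.98568 − 0.79241×5.43808) / 0.20759 = -6.3756
z₀ = exp(-6.3756) = 0.001703 m

z₀ ≈ 0.0017 m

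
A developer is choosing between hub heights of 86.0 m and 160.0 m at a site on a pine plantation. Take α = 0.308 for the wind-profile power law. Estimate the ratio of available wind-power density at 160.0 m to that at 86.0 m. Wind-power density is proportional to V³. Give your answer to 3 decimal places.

Speed ratio: V_B/V_A = (z_B/z_A)^α = (160.0/86.0)^0.308 = (1.8605)^0.308 = 1.21072
Power-density ratio: P_B/P_A = (V_B/V_A)³ = (1.21072)³ = 1.77472

1.775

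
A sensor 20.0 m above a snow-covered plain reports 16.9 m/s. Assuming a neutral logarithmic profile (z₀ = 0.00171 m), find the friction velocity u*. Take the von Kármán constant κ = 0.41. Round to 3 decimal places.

Log law: V(z) = (u*/κ) · ln(z/z₀) ⇒ u* = κ · V / ln(z/z₀)
u* = 0.41 × 16.9 / ln(20.0/0.00171) = 0.41 × 16.9 / 9.3670
   = 6.9290 / 9.3670 = 0.7397 m/s

u* ≈ 0.740 m/s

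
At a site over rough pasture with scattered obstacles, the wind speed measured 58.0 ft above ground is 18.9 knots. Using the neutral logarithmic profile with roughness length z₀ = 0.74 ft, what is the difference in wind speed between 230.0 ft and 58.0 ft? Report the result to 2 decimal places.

5.97 knots

Log law: V₂ = V₁ · ln(z₂/z₀)/ln(z₁/z₀) = 18.9 × 5.7392/4.3615 = 24.8697 knots
ΔV = 24.8697 − 18.9 = 5.9697 knots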